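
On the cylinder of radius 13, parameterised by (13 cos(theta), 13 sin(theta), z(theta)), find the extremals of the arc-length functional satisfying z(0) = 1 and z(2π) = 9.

Parameterise the cylinder of radius R = 13 as
    r(θ) = (13 cos θ, 13 sin θ, z(θ)).
The arc-length element is
    ds = sqrt(169 + (dz/dθ)^2) dθ,
so the Lagrangian is L = sqrt(169 + z'^2).
L depends on z' only, not on z or θ, so ∂L/∂z = 0 and
    ∂L/∂z' = z' / sqrt(169 + z'^2).
The Euler-Lagrange equation gives
    d/dθ( z' / sqrt(169 + z'^2) ) = 0,
so z' is constant. Integrating once:
    z(θ) = a θ + b,
a helix on the cylinder (a straight line when the cylinder is unrolled). The constants a, b are determined by the endpoint conditions.
With endpoint conditions z(0) = 1 and z(2π) = 9: from z(0) = b we get b = 1, and a·2π + 1 = 9 gives a = 4/π, so
    z(θ) = (4/π) θ + 1.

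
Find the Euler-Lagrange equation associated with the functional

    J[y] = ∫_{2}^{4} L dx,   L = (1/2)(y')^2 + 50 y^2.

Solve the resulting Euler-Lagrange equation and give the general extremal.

The Lagrangian is L = (1/2)(y')^2 + 50 y^2.
∂L/∂y = 100y.
∂L/∂y' = y'.
The Euler-Lagrange equation d/dx(∂L/∂y') − ∂L/∂y = 0 becomes:
    y'' - 100 y = 0
General solution: y(x) = A e^(10x) + B e^(-10x), where A and B are arbitrary constants fixed by the endpoint conditions.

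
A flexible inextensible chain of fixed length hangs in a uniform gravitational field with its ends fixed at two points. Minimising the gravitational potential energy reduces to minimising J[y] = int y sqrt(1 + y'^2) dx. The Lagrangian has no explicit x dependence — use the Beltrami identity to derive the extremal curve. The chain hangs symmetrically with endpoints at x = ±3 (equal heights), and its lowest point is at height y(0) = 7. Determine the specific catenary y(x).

The Lagrangian L(y, y') = y sqrt(1 + y'^2) has no explicit x dependence, so the Beltrami identity applies:
    L − y' ∂L/∂y' = C.
Compute ∂L/∂y' = y · y' / sqrt(1 + y'^2). Then
    L − y' ∂L/∂y'
    = y sqrt(1 + y'^2) − y · y'^2 / sqrt(1 + y'^2)
    = y (1 + y'^2 − y'^2) / sqrt(1 + y'^2)
    = y / sqrt(1 + y'^2) = C.
Squaring gives y^2 = C^2 (1 + y'^2), i.e.
    y'^2 = y^2 / C^2 − 1.
Separating variables,
    dy / sqrt(y^2 − C^2) = dx / C,
and integrating gives arccosh(y / C) = (x − a)/C, so
    y(x) = C cosh((x − a)/C),
the catenary. The constants C and a are fixed by the two endpoint conditions (and, for the hanging-chain problem, the length constraint selects C).
Now fit the given data. The endpoints x = ±3 are symmetric at equal height, so the catenary is even about its minimum: a = 0 and y(x) = C cosh(x/C). The lowest point is y(0) = C cosh(0) = C, and we are told y(0) = 7, so C = 7. Therefore
    y(x) = 7 cosh(x/7),
and at the endpoints
    y(±3) = 7 cosh(3/7).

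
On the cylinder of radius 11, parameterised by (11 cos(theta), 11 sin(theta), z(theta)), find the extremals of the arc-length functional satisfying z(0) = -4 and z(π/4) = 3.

Parameterise the cylinder of radius R = 11 as
    r(θ) = (11 cos θ, 11 sin θ, z(θ)).
The arc-length element is
    ds = sqrt(121 + (dz/dθ)^2) dθ,
so the Lagrangian is L = sqrt(121 + z'^2).
L depends on z' only, not on z or θ, so ∂L/∂z = 0 and
    ∂L/∂z' = z' / sqrt(121 + z'^2).
The Euler-Lagrange equation gives
    d/dθ( z' / sqrt(121 + z'^2) ) = 0,
so z' is constant. Integrating once:
    z(θ) = a θ + b,
a helix on the cylinder (a straight line when the cylinder is unrolled). The constants a, b are determined by the endpoint conditions.
With endpoint conditions z(0) = -4 and z(π/4) = 3: from z(0) = b we get b = -4, and a·π/4 + -4 = 3 gives a = 28/π, so
    z(θ) = (28/π) θ − 4.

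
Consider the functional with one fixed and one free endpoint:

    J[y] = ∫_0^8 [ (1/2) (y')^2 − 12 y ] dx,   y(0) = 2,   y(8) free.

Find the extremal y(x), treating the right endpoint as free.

The Lagrangian L = (1/2) (y')^2 − 12 y gives
    ∂L/∂y = −12,   ∂L/∂y' = y'.
Euler-Lagrange: d/dx(y') − (−12) = 0, i.e. y'' + 12 = 0, so
    y(x) = −(12/2) x^2 + C1 x + C2.
Fixed left endpoint y(0) = 2 ⇒ C2 = 2.
The right endpoint x = 8 is free, so the natural (transversality) condition is ∂L/∂y' |_{x=8} = 0, i.e. y'(8) = 0.
Compute y'(x) = −12 x + C1, so y'(8) = −96 + C1 = 0 ⇒ C1 = 96.
Therefore the extremal is
    y(x) = −6 x^2 + 96 x + 2.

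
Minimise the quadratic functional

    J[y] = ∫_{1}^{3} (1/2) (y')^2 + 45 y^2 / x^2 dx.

The Lagrangian is L = (1/2) (y')^2 + 45 y^2 / x^2.
Compute ∂L/∂y = 90y/x^2, ∂L/∂y' = y'.
The Euler-Lagrange equation d/dx(∂L/∂y') − ∂L/∂y = 0 reduces to
    y'' − 90/x^2 · y = 0  (x > 0).
Its general solution is
    y(x) = A x^10 + B x^(-9),
with A, B fixed by the endpoint conditions.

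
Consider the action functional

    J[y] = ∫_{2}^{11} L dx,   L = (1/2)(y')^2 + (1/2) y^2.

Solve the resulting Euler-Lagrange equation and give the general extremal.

The Lagrangian is L = (1/2)(y')^2 + (1/2) y^2.
∂L/∂y = y.
∂L/∂y' = y'.
The Euler-Lagrange equation d/dx(∂L/∂y') − ∂L/∂y = 0 becomes:
    y'' - y = 0
General solution: y(x) = A e^x + B e^(-x), where A and B are arbitrary constants fixed by the endpoint conditions.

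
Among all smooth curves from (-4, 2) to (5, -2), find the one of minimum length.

Arc-length functional: J[y] = ∫ sqrt(1 + (y')^2) dx.
Lagrangian L = sqrt(1 + (y')^2) has no explicit y dependence, so ∂L/∂y = 0 and the Euler-Lagrange equation gives
    d/dx( y' / sqrt(1 + (y')^2) ) = 0  ⇒  y' / sqrt(1 + (y')^2) = const.
Hence y' is constant, so y(x) is affine.
Fitting the endpoints (-4, 2) and (5, -2):
    slope m = ((-2) − 2) / (5 − (-4)) = -4/9,
    intercept c = 2 − m·(-4) = 2/9.
Extremal: y(x) = (-4/9) x + 2/9.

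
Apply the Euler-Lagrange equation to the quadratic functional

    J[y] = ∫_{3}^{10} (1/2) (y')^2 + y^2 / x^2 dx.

The Lagrangian is L = (1/2) (y')^2 + y^2 / x^2.
Compute ∂L/∂y = 2y/x^2, ∂L/∂y' = y'.
The Euler-Lagrange equation d/dx(∂L/∂y') − ∂L/∂y = 0 reduces to
    y'' − 2/x^2 · y = 0  (x > 0).
Its general solution is
    y(x) = A x^2 + B / x,
with A, B fixed by the endpoint conditions.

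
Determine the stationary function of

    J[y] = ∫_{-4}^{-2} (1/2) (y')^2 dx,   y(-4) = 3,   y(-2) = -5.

The Lagrangian is L = (1/2) (y')^2.
Compute ∂L/∂y = 0, ∂L/∂y' = y'.
The Euler-Lagrange equation d/dx(∂L/∂y') − ∂L/∂y = 0 reduces to
    y'' = 0.
Its general solution is
    y(x) = A x + B,
with A, B fixed by the endpoint conditions.
Applying the endpoint conditions y(-4) = 3 and y(-2) = -5: solve A·-4 + B = 3 and A·-2 + B = -5. Subtracting gives A(-2 − -4) = -5 − 3, so A = -4, and B = 3 − A·-4 = -13. Therefore
    y(x) = -4 x - 13.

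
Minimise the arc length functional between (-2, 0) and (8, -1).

Arc-length functional: J[y] = ∫ sqrt(1 + (y')^2) dx.
Lagrangian L = sqrt(1 + (y')^2) has no explicit y dependence, so ∂L/∂y = 0 and the Euler-Lagrange equation gives
    d/dx( y' / sqrt(1 + (y')^2) ) = 0  ⇒  y' / sqrt(1 + (y')^2) = const.
Hence y' is constant, so y(x) is affine.
Fitting the endpoints (-2, 0) and (8, -1):
    slope m = ((-1) − 0) / (8 − (-2)) = -1/10,
    intercept c = 0 − m·(-2) = -1/5.
Extremal: y(x) = (-1/10) x - 1/5.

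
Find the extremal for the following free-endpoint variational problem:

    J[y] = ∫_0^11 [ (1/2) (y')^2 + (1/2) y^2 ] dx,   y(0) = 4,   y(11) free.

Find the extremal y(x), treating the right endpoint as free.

The Lagrangian L = (1/2) (y')^2 + (1/2) y^2 gives
    ∂L/∂y = 1 y,   ∂L/∂y' = y'.
Euler-Lagrange: y'' − y = 0.
With k = 1, the general solution is
    y(x) = A cosh(x) + B sinh(x).
Fixed left endpoint y(0) = 4 ⇒ A = 4.
The right endpoint x = 11 is free, so the natural (transversality) condition is ∂L/∂y' |_{x=11} = 0, i.e. y'(11) = 0.
Compute y'(x) = A k sinh(k x) + B k cosh(k x), so
    y'(11) = A k sinh(k·11) + B k cosh(k·11) = 0
    ⇒ B = −A tanh(k·11) = − 4 tanh(1·11).
Therefore the extremal is
    y(x) = 4 cosh(1 x) − 4 tanh(1·11) sinh(1 x).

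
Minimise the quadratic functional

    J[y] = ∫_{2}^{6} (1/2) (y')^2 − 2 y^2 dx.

The Lagrangian is L = (1/2) (y')^2 − 2 y^2.
Compute ∂L/∂y = -4y, ∂L/∂y' = y'.
The Euler-Lagrange equation d/dx(∂L/∂y') − ∂L/∂y = 0 reduces to
    y'' + 4 y = 0.
Its general solution is
    y(x) = A sin(2x) + B cos(2x),
with A, B fixed by the endpoint conditions.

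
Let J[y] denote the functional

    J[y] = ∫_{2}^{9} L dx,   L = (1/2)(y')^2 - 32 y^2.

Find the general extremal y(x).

The Lagrangian is L = (1/2)(y')^2 - 32 y^2.
∂L/∂y = -64y.
∂L/∂y' = y'.
The Euler-Lagrange equation d/dx(∂L/∂y') − ∂L/∂y = 0 becomes:
    y'' + 64 y = 0
General solution: y(x) = A sin(8x) + B cos(8x), where A and B are arbitrary constants fixed by the endpoint conditions.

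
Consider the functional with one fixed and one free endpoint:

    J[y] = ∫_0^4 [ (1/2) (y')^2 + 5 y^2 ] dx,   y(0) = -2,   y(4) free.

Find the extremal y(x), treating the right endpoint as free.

The Lagrangian L = (1/2) (y')^2 + 5 y^2 gives
    ∂L/∂y = 10 y,   ∂L/∂y' = y'.
Euler-Lagrange: y'' − 10 y = 0.
With k = sqrt(10), the general solution is
    y(x) = A cosh(sqrt(10) x) + B sinh(sqrt(10) x).
Fixed left endpoint y(0) = -2 ⇒ A = -2.
The right endpoint x = 4 is free, so the natural (transversality) condition is ∂L/∂y' |_{x=4} = 0, i.e. y'(4) = 0.
Compute y'(x) = A k sinh(k x) + B k cosh(k x), so
    y'(4) = A k sinh(k·4) + B k cosh(k·4) = 0
    ⇒ B = −A tanh(k·4) = 2 tanh(sqrt(10)·4).
Therefore the extremal is
    y(x) = −2 cosh(sqrt(10) x) + 2 tanh(sqrt(10)·4) sinh(sqrt(10) x).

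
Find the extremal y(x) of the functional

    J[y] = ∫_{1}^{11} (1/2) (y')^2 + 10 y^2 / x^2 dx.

The Lagrangian is L = (1/2) (y')^2 + 10 y^2 / x^2.
Compute ∂L/∂y = 20y/x^2, ∂L/∂y' = y'.
The Euler-Lagrange equation d/dx(∂L/∂y') − ∂L/∂y = 0 reduces to
    y'' − 20/x^2 · y = 0  (x > 0).
Its general solution is
    y(x) = A x^5 + B x^(-4),
with A, B fixed by the endpoint conditions.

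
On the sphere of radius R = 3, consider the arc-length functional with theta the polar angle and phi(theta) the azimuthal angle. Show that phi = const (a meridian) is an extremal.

On the sphere of radius R = 3 with spherical coordinates (θ, φ), the induced metric is
    ds^2 = 9(dθ^2 + sin^2(θ) dφ^2).
Using θ as the parameter, the arc-length functional becomes
    J[φ] = ∫ 3 sqrt(1 + sin^2(θ) (dφ/dθ)^2) dθ.
So L = 3 sqrt(1 + sin^2(θ) φ'^2). Compute
    ∂L/∂φ = 0  (L has no explicit φ dependence),
    ∂L/∂φ' = 3 sin^2(θ) φ' / sqrt(1 + sin^2(θ) φ'^2).
For the candidate φ(θ) = c (constant), φ' = 0, so ∂L/∂φ' evaluated along the candidate vanishes, and ∂L/∂φ is identically zero. Hence
    d/dθ(∂L/∂φ') − ∂L/∂φ = 0
is satisfied. Therefore meridians φ = const are extremals of arc length — they are geodesics on the sphere.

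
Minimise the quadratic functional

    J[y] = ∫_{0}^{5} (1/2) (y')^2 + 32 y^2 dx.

The Lagrangian is L = (1/2) (y')^2 + 32 y^2.
Compute ∂L/∂y = 64y, ∂L/∂y' = y'.
The Euler-Lagrange equation d/dx(∂L/∂y') − ∂L/∂y = 0 reduces to
    y'' − 64 y = 0.
Its general solution is
    y(x) = A e^(8x) + B e^(−8x),
with A, B fixed by the endpoint conditions.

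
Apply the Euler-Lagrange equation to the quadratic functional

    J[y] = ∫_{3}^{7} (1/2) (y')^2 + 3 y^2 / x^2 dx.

The Lagrangian is L = (1/2) (y')^2 + 3 y^2 / x^2.
Compute ∂L/∂y = 6y/x^2, ∂L/∂y' = y'.
The Euler-Lagrange equation d/dx(∂L/∂y') − ∂L/∂y = 0 reduces to
    y'' − 6/x^2 · y = 0  (x > 0).
Its general solution is
    y(x) = A x^3 + B x^(-2),
with A, B fixed by the endpoint conditions.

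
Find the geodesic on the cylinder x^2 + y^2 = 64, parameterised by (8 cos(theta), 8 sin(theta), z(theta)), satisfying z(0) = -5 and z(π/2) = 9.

Parameterise the cylinder of radius R = 8 as
    r(θ) = (8 cos θ, 8 sin θ, z(θ)).
The arc-length element is
    ds = sqrt(64 + (dz/dθ)^2) dθ,
so the Lagrangian is L = sqrt(64 + z'^2).
L depends on z' only, not on z or θ, so ∂L/∂z = 0 and
    ∂L/∂z' = z' / sqrt(64 + z'^2).
The Euler-Lagrange equation gives
    d/dθ( z' / sqrt(64 + z'^2) ) = 0,
so z' is constant. Integrating once:
    z(θ) = a θ + b,
a helix on the cylinder (a straight line when the cylinder is unrolled). The constants a, b are determined by the endpoint conditions.
With endpoint conditions z(0) = -5 and z(π/2) = 9: from z(0) = b we get b = -5, and a·π/2 + -5 = 9 gives a = 28/π, so
    z(θ) = (28/π) θ − 5.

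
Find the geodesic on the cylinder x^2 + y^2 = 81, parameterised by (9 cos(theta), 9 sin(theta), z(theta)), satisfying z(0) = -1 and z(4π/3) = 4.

Parameterise the cylinder of radius R = 9 as
    r(θ) = (9 cos θ, 9 sin θ, z(θ)).
The arc-length element is
    ds = sqrt(81 + (dz/dθ)^2) dθ,
so the Lagrangian is L = sqrt(81 + z'^2).
L depends on z' only, not on z or θ, so ∂L/∂z = 0 and
    ∂L/∂z' = z' / sqrt(81 + z'^2).
The Euler-Lagrange equation gives
    d/dθ( z' / sqrt(81 + z'^2) ) = 0,
so z' is constant. Integrating once:
    z(θ) = a θ + b,
a helix on the cylinder (a straight line when the cylinder is unrolled). The constants a, b are determined by the endpoint conditions.
With endpoint conditions z(0) = -1 and z(4π/3) = 4: from z(0) = b we get b = -1, and a·4π/3 + -1 = 4 gives a = 15/(4π), so
    z(θ) = (15/(4π)) θ − 1.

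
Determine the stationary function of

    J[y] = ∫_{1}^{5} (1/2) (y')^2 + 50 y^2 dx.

The Lagrangian is L = (1/2) (y')^2 + 50 y^2.
Compute ∂L/∂y = 100y, ∂L/∂y' = y'.
The Euler-Lagrange equation d/dx(∂L/∂y') − ∂L/∂y = 0 reduces to
    y'' − 100 y = 0.
Its general solution is
    y(x) = A e^(10x) + B e^(−10x),
with A, B fixed by the endpoint conditions.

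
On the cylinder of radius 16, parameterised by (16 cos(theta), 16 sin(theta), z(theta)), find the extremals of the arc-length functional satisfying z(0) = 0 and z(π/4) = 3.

Parameterise the cylinder of radius R = 16 as
    r(θ) = (16 cos θ, 16 sin θ, z(θ)).
The arc-length element is
    ds = sqrt(256 + (dz/dθ)^2) dθ,
so the Lagrangian is L = sqrt(256 + z'^2).
L depends on z' only, not on z or θ, so ∂L/∂z = 0 and
    ∂L/∂z' = z' / sqrt(256 + z'^2).
The Euler-Lagrange equation gives
    d/dθ( z' / sqrt(256 + z'^2) ) = 0,
so z' is constant. Integrating once:
    z(θ) = a θ + b,
a helix on the cylinder (a straight line when the cylinder is unrolled). The constants a, b are determined by the endpoint conditions.
With endpoint conditions z(0) = 0 and z(π/4) = 3: from z(0) = b we get b = 0, and a·π/4 + 0 = 3 gives a = 12/π, so
    z(θ) = (12/π) θ.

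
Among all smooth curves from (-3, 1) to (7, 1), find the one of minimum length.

Arc-length functional: J[y] = ∫ sqrt(1 + (y')^2) dx.
Lagrangian L = sqrt(1 + (y')^2) has no explicit y dependence, so ∂L/∂y = 0 and the Euler-Lagrange equation gives
    d/dx( y' / sqrt(1 + (y')^2) ) = 0  ⇒  y' / sqrt(1 + (y')^2) = const.
Hence y' is constant, so y(x) is affine.
Fitting the endpoints (-3, 1) and (7, 1):
    slope m = (1 − 1) / (7 − (-3)) = 0,
    intercept c = 1 − m·(-3) = 1.
Extremal: y(x) = 1.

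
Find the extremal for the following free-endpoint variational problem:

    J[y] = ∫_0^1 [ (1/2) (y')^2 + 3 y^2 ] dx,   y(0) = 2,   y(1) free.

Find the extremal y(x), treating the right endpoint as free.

The Lagrangian L = (1/2) (y')^2 + 3 y^2 gives
    ∂L/∂y = 6 y,   ∂L/∂y' = y'.
Euler-Lagrange: y'' − 6 y = 0.
With k = sqrt(6), the general solution is
    y(x) = A cosh(sqrt(6) x) + B sinh(sqrt(6) x).
Fixed left endpoint y(0) = 2 ⇒ A = 2.
The right endpoint x = 1 is free, so the natural (transversality) condition is ∂L/∂y' |_{x=1} = 0, i.e. y'(1) = 0.
Compute y'(x) = A k sinh(k x) + B k cosh(k x), so
    y'(1) = A k sinh(k·1) + B k cosh(k·1) = 0
    ⇒ B = −A tanh(k·1) = − 2 tanh(sqrt(6)·1).
Therefore the extremal is
    y(x) = 2 cosh(sqrt(6) x) − 2 tanh(sqrt(6)·1) sinh(sqrt(6) x).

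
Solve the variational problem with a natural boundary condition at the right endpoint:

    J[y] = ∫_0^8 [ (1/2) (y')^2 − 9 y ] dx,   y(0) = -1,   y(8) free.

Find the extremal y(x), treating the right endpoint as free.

The Lagrangian L = (1/2) (y')^2 − 9 y gives
    ∂L/∂y = −9,   ∂L/∂y' = y'.
Euler-Lagrange: d/dx(y') − (−9) = 0, i.e. y'' + 9 = 0, so
    y(x) = −(9/2) x^2 + C1 x + C2.
Fixed left endpoint y(0) = -1 ⇒ C2 = -1.
The right endpoint x = 8 is free, so the natural (transversality) condition is ∂L/∂y' |_{x=8} = 0, i.e. y'(8) = 0.
Compute y'(x) = −9 x + C1, so y'(8) = −72 + C1 = 0 ⇒ C1 = 72.
Therefore the extremal is
    y(x) = −(9/2) x^2 + 72 x − 1.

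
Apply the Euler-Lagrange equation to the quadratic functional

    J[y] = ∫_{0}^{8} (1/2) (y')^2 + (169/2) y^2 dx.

The Lagrangian is L = (1/2) (y')^2 + (169/2) y^2.
Compute ∂L/∂y = 169y, ∂L/∂y' = y'.
The Euler-Lagrange equation d/dx(∂L/∂y') − ∂L/∂y = 0 reduces to
    y'' − 169 y = 0.
Its general solution is
    y(x) = A e^(13x) + B e^(−13x),
with A, B fixed by the endpoint conditions.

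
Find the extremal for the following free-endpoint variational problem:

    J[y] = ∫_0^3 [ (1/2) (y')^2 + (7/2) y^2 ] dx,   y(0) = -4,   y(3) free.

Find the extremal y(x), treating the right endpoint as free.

The Lagrangian L = (1/2) (y')^2 + (7/2) y^2 gives
    ∂L/∂y = 7 y,   ∂L/∂y' = y'.
Euler-Lagrange: y'' − 7 y = 0.
With k = sqrt(7), the general solution is
    y(x) = A cosh(sqrt(7) x) + B sinh(sqrt(7) x).
Fixed left endpoint y(0) = -4 ⇒ A = -4.
The right endpoint x = 3 is free, so the natural (transversality) condition is ∂L/∂y' |_{x=3} = 0, i.e. y'(3) = 0.
Compute y'(x) = A k sinh(k x) + B k cosh(k x), so
    y'(3) = A k sinh(k·3) + B k cosh(k·3) = 0
    ⇒ B = −A tanh(k·3) = 4 tanh(sqrt(7)·3).
Therefore the extremal is
    y(x) = −4 cosh(sqrt(7) x) + 4 tanh(sqrt(7)·3) sinh(sqrt(7) x).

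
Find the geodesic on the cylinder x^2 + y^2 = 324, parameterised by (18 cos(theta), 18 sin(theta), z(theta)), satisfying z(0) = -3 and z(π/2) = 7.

Parameterise the cylinder of radius R = 18 as
    r(θ) = (18 cos θ, 18 sin θ, z(θ)).
The arc-length element is
    ds = sqrt(324 + (dz/dθ)^2) dθ,
so the Lagrangian is L = sqrt(324 + z'^2).
L depends on z' only, not on z or θ, so ∂L/∂z = 0 and
    ∂L/∂z' = z' / sqrt(324 + z'^2).
The Euler-Lagrange equation gives
    d/dθ( z' / sqrt(324 + z'^2) ) = 0,
so z' is constant. Integrating once:
    z(θ) = a θ + b,
a helix on the cylinder (a straight line when the cylinder is unrolled). The constants a, b are determined by the endpoint conditions.
With endpoint conditions z(0) = -3 and z(π/2) = 7: from z(0) = b we get b = -3, and a·π/2 + -3 = 7 gives a = 20/π, so
    z(θ) = (20/π) θ − 3.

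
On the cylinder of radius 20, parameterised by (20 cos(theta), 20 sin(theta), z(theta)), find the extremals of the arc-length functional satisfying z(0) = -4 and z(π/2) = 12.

Parameterise the cylinder of radius R = 20 as
    r(θ) = (20 cos θ, 20 sin θ, z(θ)).
The arc-length element is
    ds = sqrt(400 + (dz/dθ)^2) dθ,
so the Lagrangian is L = sqrt(400 + z'^2).
L depends on z' only, not on z or θ, so ∂L/∂z = 0 and
    ∂L/∂z' = z' / sqrt(400 + z'^2).
The Euler-Lagrange equation gives
    d/dθ( z' / sqrt(400 + z'^2) ) = 0,
so z' is constant. Integrating once:
    z(θ) = a θ + b,
a helix on the cylinder (a straight line when the cylinder is unrolled). The constants a, b are determined by the endpoint conditions.
With endpoint conditions z(0) = -4 and z(π/2) = 12: from z(0) = b we get b = -4, and a·π/2 + -4 = 12 gives a = 32/π, so
    z(θ) = (32/π) θ − 4.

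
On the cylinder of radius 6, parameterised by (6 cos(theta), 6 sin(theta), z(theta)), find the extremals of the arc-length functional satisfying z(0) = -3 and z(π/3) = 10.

Parameterise the cylinder of radius R = 6 as
    r(θ) = (6 cos θ, 6 sin θ, z(θ)).
The arc-length element is
    ds = sqrt(36 + (dz/dθ)^2) dθ,
so the Lagrangian is L = sqrt(36 + z'^2).
L depends on z' only, not on z or θ, so ∂L/∂z = 0 and
    ∂L/∂z' = z' / sqrt(36 + z'^2).
The Euler-Lagrange equation gives
    d/dθ( z' / sqrt(36 + z'^2) ) = 0,
so z' is constant. Integrating once:
    z(θ) = a θ + b,
a helix on the cylinder (a straight line when the cylinder is unrolled). The constants a, b are determined by the endpoint conditions.
With endpoint conditions z(0) = -3 and z(π/3) = 10: from z(0) = b we get b = -3, and a·π/3 + -3 = 10 gives a = 39/π, so
    z(θ) = (39/π) θ − 3.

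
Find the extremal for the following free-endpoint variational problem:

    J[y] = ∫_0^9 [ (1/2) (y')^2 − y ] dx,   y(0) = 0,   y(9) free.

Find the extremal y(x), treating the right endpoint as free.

The Lagrangian L = (1/2) (y')^2 − y gives
    ∂L/∂y = −1,   ∂L/∂y' = y'.
Euler-Lagrange: d/dx(y') − (−1) = 0, i.e. y'' + 1 = 0, so
    y(x) = −(1/2) x^2 + C1 x + C2.
Fixed left endpoint y(0) = 0 ⇒ C2 = 0.
The right endpoint x = 9 is free, so the natural (transversality) condition is ∂L/∂y' |_{x=9} = 0, i.e. y'(9) = 0.
Compute y'(x) = −1 x + C1, so y'(9) = −9 + C1 = 0 ⇒ C1 = 9.
Therefore the extremal is
    y(x) = −x^2/2 + 9 x.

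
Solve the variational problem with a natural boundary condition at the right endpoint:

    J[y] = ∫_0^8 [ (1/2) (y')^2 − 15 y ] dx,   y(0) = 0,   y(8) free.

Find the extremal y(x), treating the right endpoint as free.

The Lagrangian L = (1/2) (y')^2 − 15 y gives
    ∂L/∂y = −15,   ∂L/∂y' = y'.
Euler-Lagrange: d/dx(y') − (−15) = 0, i.e. y'' + 15 = 0, so
    y(x) = −(15/2) x^2 + C1 x + C2.
Fixed left endpoint y(0) = 0 ⇒ C2 = 0.
The right endpoint x = 8 is free, so the natural (transversality) condition is ∂L/∂y' |_{x=8} = 0, i.e. y'(8) = 0.
Compute y'(x) = −15 x + C1, so y'(8) = −120 + C1 = 0 ⇒ C1 = 120.
Therefore the extremal is
    y(x) = −(15/2) x^2 + 120 x.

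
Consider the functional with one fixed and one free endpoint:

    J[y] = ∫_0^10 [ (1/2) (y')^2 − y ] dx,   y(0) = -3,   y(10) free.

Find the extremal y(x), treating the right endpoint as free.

The Lagrangian L = (1/2) (y')^2 − y gives
    ∂L/∂y = −1,   ∂L/∂y' = y'.
Euler-Lagrange: d/dx(y') − (−1) = 0, i.e. y'' + 1 = 0, so
    y(x) = −(1/2) x^2 + C1 x + C2.
Fixed left endpoint y(0) = -3 ⇒ C2 = -3.
The right endpoint x = 10 is free, so the natural (transversality) condition is ∂L/∂y' |_{x=10} = 0, i.e. y'(10) = 0.
Compute y'(x) = −1 x + C1, so y'(10) = −10 + C1 = 0 ⇒ C1 = 10.
Therefore the extremal is
    y(x) = −x^2/2 + 10 x − 3.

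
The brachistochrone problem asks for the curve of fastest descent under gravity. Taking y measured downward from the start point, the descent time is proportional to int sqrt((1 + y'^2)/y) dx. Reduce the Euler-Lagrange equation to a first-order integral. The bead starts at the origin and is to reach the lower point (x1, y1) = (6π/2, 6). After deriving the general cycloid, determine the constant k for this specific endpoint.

The Lagrangian L = sqrt((1 + y'^2) / y) has no explicit x dependence, so the Beltrami identity applies:
    L − y' ∂L/∂y' = C.
Compute ∂L/∂y' = y' / sqrt(y (1 + y'^2)).
Substitute:
    sqrt((1 + y'^2)/y) − y'·y' / sqrt(y (1 + y'^2))
    = (1 + y'^2) / sqrt(y (1 + y'^2)) − y'^2 / sqrt(y (1 + y'^2))
    = 1 / sqrt(y (1 + y'^2)) = C.
Squaring and rearranging gives the first integral
    y (1 + y'^2) = 1/C^2 =: k   (constant).
Solving this first-order ODE by the substitution
    y = (k/2)(1 − cos θ)
yields the cycloid parameterisation
    x(θ) = (k/2)(θ − sin θ),   y(θ) = (k/2)(1 − cos θ).
The constant k is fixed by the endpoint condition.
Now fit the given lower endpoint (x1, y1) = (6π/2, 6). At the bottom of the first arch (θ = π), the parametric equations give
    y(π) = (k/2)(1 − cos π) = k,
    x(π) = (k/2)(π − sin π) = kπ/2.
Matching y(π) = 6 gives k = 6, consistent with x(π) = 6π/2. Therefore the specific cycloid is
    x(θ) = (6/2)(θ − sin θ),   y(θ) = (6/2)(1 − cos θ).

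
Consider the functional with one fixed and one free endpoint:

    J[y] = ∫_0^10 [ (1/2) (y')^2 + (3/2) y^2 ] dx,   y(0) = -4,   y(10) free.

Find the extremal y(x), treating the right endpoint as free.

The Lagrangian L = (1/2) (y')^2 + (3/2) y^2 gives
    ∂L/∂y = 3 y,   ∂L/∂y' = y'.
Euler-Lagrange: y'' − 3 y = 0.
With k = sqrt(3), the general solution is
    y(x) = A cosh(sqrt(3) x) + B sinh(sqrt(3) x).
Fixed left endpoint y(0) = -4 ⇒ A = -4.
The right endpoint x = 10 is free, so the natural (transversality) condition is ∂L/∂y' |_{x=10} = 0, i.e. y'(10) = 0.
Compute y'(x) = A k sinh(k x) + B k cosh(k x), so
    y'(10) = A k sinh(k·10) + B k cosh(k·10) = 0
    ⇒ B = −A tanh(k·10) = 4 tanh(sqrt(3)·10).
Therefore the extremal is
    y(x) = −4 cosh(sqrt(3) x) + 4 tanh(sqrt(3)·10) sinh(sqrt(3) x).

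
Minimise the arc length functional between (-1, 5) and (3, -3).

Arc-length functional: J[y] = ∫ sqrt(1 + (y')^2) dx.
Lagrangian L = sqrt(1 + (y')^2) has no explicit y dependence, so ∂L/∂y = 0 and the Euler-Lagrange equation gives
    d/dx( y' / sqrt(1 + (y')^2) ) = 0  ⇒  y' / sqrt(1 + (y')^2) = const.
Hence y' is constant, so y(x) is affine.
Fitting the endpoints (-1, 5) and (3, -3):
    slope m = ((-3) − 5) / (3 − (-1)) = -2,
    intercept c = 5 − m·(-1) = 3.
Extremal: y(x) = -2 x + 3.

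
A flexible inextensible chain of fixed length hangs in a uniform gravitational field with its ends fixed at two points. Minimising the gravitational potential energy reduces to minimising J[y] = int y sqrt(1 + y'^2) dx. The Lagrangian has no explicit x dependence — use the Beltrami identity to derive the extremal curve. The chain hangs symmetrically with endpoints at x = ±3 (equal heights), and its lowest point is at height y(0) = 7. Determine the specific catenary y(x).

The Lagrangian L(y, y') = y sqrt(1 + y'^2) has no explicit x dependence, so the Beltrami identity applies:
    L − y' ∂L/∂y' = C.
Compute ∂L/∂y' = y · y' / sqrt(1 + y'^2). Then
    L − y' ∂L/∂y'
    = y sqrt(1 + y'^2) − y · y'^2 / sqrt(1 + y'^2)
    = y (1 + y'^2 − y'^2) / sqrt(1 + y'^2)
    = y / sqrt(1 + y'^2) = C.
Squaring gives y^2 = C^2 (1 + y'^2), i.e.
    y'^2 = y^2 / C^2 − 1.
Separating variables,
    dy / sqrt(y^2 − C^2) = dx / C,
and integrating gives arccosh(y / C) = (x − a)/C, so
    y(x) = C cosh((x − a)/C),
the catenary. The constants C and a are fixed by the two endpoint conditions (and, for the hanging-chain problem, the length constraint selects C).
Now fit the given data. The endpoints x = ±3 are symmetric at equal height, so the catenary is even about its minimum: a = 0 and y(x) = C cosh(x/C). The lowest point is y(0) = C cosh(0) = C, and we are told y(0) = 7, so C = 7. Therefore
    y(x) = 7 cosh(x/7),
and at the endpoints
    y(±3) = 7 cosh(3/7).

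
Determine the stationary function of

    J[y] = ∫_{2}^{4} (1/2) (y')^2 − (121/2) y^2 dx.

The Lagrangian is L = (1/2) (y')^2 − (121/2) y^2.
Compute ∂L/∂y = -121y, ∂L/∂y' = y'.
The Euler-Lagrange equation d/dx(∂L/∂y') − ∂L/∂y = 0 reduces to
    y'' + 121 y = 0.
Its general solution is
    y(x) = A sin(11x) + B cos(11x),
with A, B fixed by the endpoint conditions.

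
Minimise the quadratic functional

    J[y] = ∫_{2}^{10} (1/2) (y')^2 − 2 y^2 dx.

The Lagrangian is L = (1/2) (y')^2 − 2 y^2.
Compute ∂L/∂y = -4y, ∂L/∂y' = y'.
The Euler-Lagrange equation d/dx(∂L/∂y') − ∂L/∂y = 0 reduces to
    y'' + 4 y = 0.
Its general solution is
    y(x) = A sin(2x) + B cos(2x),
with A, B fixed by the endpoint conditions.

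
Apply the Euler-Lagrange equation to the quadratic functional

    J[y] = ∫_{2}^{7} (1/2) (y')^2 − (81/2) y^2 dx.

The Lagrangian is L = (1/2) (y')^2 − (81/2) y^2.
Compute ∂L/∂y = -81y, ∂L/∂y' = y'.
The Euler-Lagrange equation d/dx(∂L/∂y') − ∂L/∂y = 0 reduces to
    y'' + 81 y = 0.
Its general solution is
    y(x) = A sin(9x) + B cos(9x),
with A, B fixed by the endpoint conditions.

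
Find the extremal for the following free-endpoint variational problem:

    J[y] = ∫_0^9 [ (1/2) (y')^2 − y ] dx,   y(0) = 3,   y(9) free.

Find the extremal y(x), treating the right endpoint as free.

The Lagrangian L = (1/2) (y')^2 − y gives
    ∂L/∂y = −1,   ∂L/∂y' = y'.
Euler-Lagrange: d/dx(y') − (−1) = 0, i.e. y'' + 1 = 0, so
    y(x) = −(1/2) x^2 + C1 x + C2.
Fixed left endpoint y(0) = 3 ⇒ C2 = 3.
The right endpoint x = 9 is free, so the natural (transversality) condition is ∂L/∂y' |_{x=9} = 0, i.e. y'(9) = 0.
Compute y'(x) = −1 x + C1, so y'(9) = −9 + C1 = 0 ⇒ C1 = 9.
Therefore the extremal is
    y(x) = −x^2/2 + 9 x + 3.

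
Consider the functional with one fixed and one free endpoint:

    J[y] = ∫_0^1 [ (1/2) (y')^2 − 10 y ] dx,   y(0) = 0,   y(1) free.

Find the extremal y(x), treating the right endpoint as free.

The Lagrangian L = (1/2) (y')^2 − 10 y gives
    ∂L/∂y = −10,   ∂L/∂y' = y'.
Euler-Lagrange: d/dx(y') − (−10) = 0, i.e. y'' + 10 = 0, so
    y(x) = −(10/2) x^2 + C1 x + C2.
Fixed left endpoint y(0) = 0 ⇒ C2 = 0.
The right endpoint x = 1 is free, so the natural (transversality) condition is ∂L/∂y' |_{x=1} = 0, i.e. y'(1) = 0.
Compute y'(x) = −10 x + C1, so y'(1) = −10 + C1 = 0 ⇒ C1 = 10.
Therefore the extremal is
    y(x) = −5 x^2 + 10 x.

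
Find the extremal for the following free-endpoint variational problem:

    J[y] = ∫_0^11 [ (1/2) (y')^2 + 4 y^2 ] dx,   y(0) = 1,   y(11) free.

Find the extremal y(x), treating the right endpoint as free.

The Lagrangian L = (1/2) (y')^2 + 4 y^2 gives
    ∂L/∂y = 8 y,   ∂L/∂y' = y'.
Euler-Lagrange: y'' − 8 y = 0.
With k = sqrt(8), the general solution is
    y(x) = A cosh(sqrt(8) x) + B sinh(sqrt(8) x).
Fixed left endpoint y(0) = 1 ⇒ A = 1.
The right endpoint x = 11 is free, so the natural (transversality) condition is ∂L/∂y' |_{x=11} = 0, i.e. y'(11) = 0.
Compute y'(x) = A k sinh(k x) + B k cosh(k x), so
    y'(11) = A k sinh(k·11) + B k cosh(k·11) = 0
    ⇒ B = −A tanh(k·11) = − tanh(sqrt(8)·11).
Therefore the extremal is
    y(x) = cosh(sqrt(8) x) − tanh(sqrt(8)·11) sinh(sqrt(8) x).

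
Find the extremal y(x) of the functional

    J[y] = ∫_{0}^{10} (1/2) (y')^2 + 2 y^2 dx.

The Lagrangian is L = (1/2) (y')^2 + 2 y^2.
Compute ∂L/∂y = 4y, ∂L/∂y' = y'.
The Euler-Lagrange equation d/dx(∂L/∂y') − ∂L/∂y = 0 reduces to
    y'' − 4 y = 0.
Its general solution is
    y(x) = A e^(2x) + B e^(−2x),
with A, B fixed by the endpoint conditions.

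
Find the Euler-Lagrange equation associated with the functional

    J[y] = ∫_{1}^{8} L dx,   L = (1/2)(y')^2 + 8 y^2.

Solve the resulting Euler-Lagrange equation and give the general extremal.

The Lagrangian is L = (1/2)(y')^2 + 8 y^2.
∂L/∂y = 16y.
∂L/∂y' = y'.
The Euler-Lagrange equation d/dx(∂L/∂y') − ∂L/∂y = 0 becomes:
    y'' - 16 y = 0
General solution: y(x) = A e^(4x) + B e^(-4x), where A and B are arbitrary constants fixed by the endpoint conditions.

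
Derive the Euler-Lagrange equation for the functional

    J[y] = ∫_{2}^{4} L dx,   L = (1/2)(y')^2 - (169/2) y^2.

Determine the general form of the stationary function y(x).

The Lagrangian is L = (1/2)(y')^2 - (169/2) y^2.
∂L/∂y = -169y.
∂L/∂y' = y'.
The Euler-Lagrange equation d/dx(∂L/∂y') − ∂L/∂y = 0 becomes:
    y'' + 169 y = 0
General solution: y(x) = A sin(13x) + B cos(13x), where A and B are arbitrary constants fixed by the endpoint conditions.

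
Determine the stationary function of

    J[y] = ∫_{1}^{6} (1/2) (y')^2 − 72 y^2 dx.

The Lagrangian is L = (1/2) (y')^2 − 72 y^2.
Compute ∂L/∂y = -144y, ∂L/∂y' = y'.
The Euler-Lagrange equation d/dx(∂L/∂y') − ∂L/∂y = 0 reduces to
    y'' + 144 y = 0.
Its general solution is
    y(x) = A sin(12x) + B cos(12x),
with A, B fixed by the endpoint conditions.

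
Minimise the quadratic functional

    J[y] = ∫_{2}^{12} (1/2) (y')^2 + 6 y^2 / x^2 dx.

The Lagrangian is L = (1/2) (y')^2 + 6 y^2 / x^2.
Compute ∂L/∂y = 12y/x^2, ∂L/∂y' = y'.
The Euler-Lagrange equation d/dx(∂L/∂y') − ∂L/∂y = 0 reduces to
    y'' − 12/x^2 · y = 0  (x > 0).
Its general solution is
    y(x) = A x^4 + B x^(-3),
with A, B fixed by the endpoint conditions.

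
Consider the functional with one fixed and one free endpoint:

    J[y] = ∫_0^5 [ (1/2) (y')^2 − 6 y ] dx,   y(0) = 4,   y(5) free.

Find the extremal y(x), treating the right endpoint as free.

The Lagrangian L = (1/2) (y')^2 − 6 y gives
    ∂L/∂y = −6,   ∂L/∂y' = y'.
Euler-Lagrange: d/dx(y') − (−6) = 0, i.e. y'' + 6 = 0, so
    y(x) = −(6/2) x^2 + C1 x + C2.
Fixed left endpoint y(0) = 4 ⇒ C2 = 4.
The right endpoint x = 5 is free, so the natural (transversality) condition is ∂L/∂y' |_{x=5} = 0, i.e. y'(5) = 0.
Compute y'(x) = −6 x + C1, so y'(5) = −30 + C1 = 0 ⇒ C1 = 30.
Therefore the extremal is
    y(x) = −3 x^2 + 30 x + 4.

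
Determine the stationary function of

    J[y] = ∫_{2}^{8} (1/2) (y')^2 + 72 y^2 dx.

The Lagrangian is L = (1/2) (y')^2 + 72 y^2.
Compute ∂L/∂y = 144y, ∂L/∂y' = y'.
The Euler-Lagrange equation d/dx(∂L/∂y') − ∂L/∂y = 0 reduces to
    y'' − 144 y = 0.
Its general solution is
    y(x) = A e^(12x) + B e^(−12x),
with A, B fixed by the endpoint conditions.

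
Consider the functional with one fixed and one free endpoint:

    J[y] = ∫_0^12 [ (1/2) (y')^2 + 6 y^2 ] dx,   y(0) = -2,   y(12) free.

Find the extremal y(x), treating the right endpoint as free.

The Lagrangian L = (1/2) (y')^2 + 6 y^2 gives
    ∂L/∂y = 12 y,   ∂L/∂y' = y'.
Euler-Lagrange: y'' − 12 y = 0.
With k = sqrt(12), the general solution is
    y(x) = A cosh(sqrt(12) x) + B sinh(sqrt(12) x).
Fixed left endpoint y(0) = -2 ⇒ A = -2.
The right endpoint x = 12 is free, so the natural (transversality) condition is ∂L/∂y' |_{x=12} = 0, i.e. y'(12) = 0.
Compute y'(x) = A k sinh(k x) + B k cosh(k x), so
    y'(12) = A k sinh(k·12) + B k cosh(k·12) = 0
    ⇒ B = −A tanh(k·12) = 2 tanh(sqrt(12)·12).
Therefore the extremal is
    y(x) = −2 cosh(sqrt(12) x) + 2 tanh(sqrt(12)·12) sinh(sqrt(12) x).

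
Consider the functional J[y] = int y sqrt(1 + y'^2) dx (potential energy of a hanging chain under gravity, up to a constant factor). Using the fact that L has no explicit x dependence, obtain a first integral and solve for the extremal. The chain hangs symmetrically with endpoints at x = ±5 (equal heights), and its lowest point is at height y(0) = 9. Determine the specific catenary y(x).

The Lagrangian L(y, y') = y sqrt(1 + y'^2) has no explicit x dependence, so the Beltrami identity applies:
    L − y' ∂L/∂y' = C.
Compute ∂L/∂y' = y · y' / sqrt(1 + y'^2). Then
    L − y' ∂L/∂y'
    = y sqrt(1 + y'^2) − y · y'^2 / sqrt(1 + y'^2)
    = y (1 + y'^2 − y'^2) / sqrt(1 + y'^2)
    = y / sqrt(1 + y'^2) = C.
Squaring gives y^2 = C^2 (1 + y'^2), i.e.
    y'^2 = y^2 / C^2 − 1.
Separating variables,
    dy / sqrt(y^2 − C^2) = dx / C,
and integrating gives arccosh(y / C) = (x − a)/C, so
    y(x) = C cosh((x − a)/C),
the catenary. The constants C and a are fixed by the two endpoint conditions (and, for the hanging-chain problem, the length constraint selects C).
Now fit the given data. The endpoints x = ±5 are symmetric at equal height, so the catenary is even about its minimum: a = 0 and y(x) = C cosh(x/C). The lowest point is y(0) = C cosh(0) = C, and we are told y(0) = 9, so C = 9. Therefore
    y(x) = 9 cosh(x/9),
and at the endpoints
    y(±5) = 9 cosh(5/9).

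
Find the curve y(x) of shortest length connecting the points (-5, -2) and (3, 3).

Arc-length functional: J[y] = ∫ sqrt(1 + (y')^2) dx.
Lagrangian L = sqrt(1 + (y')^2) has no explicit y dependence, so ∂L/∂y = 0 and the Euler-Lagrange equation gives
    d/dx( y' / sqrt(1 + (y')^2) ) = 0  ⇒  y' / sqrt(1 + (y')^2) = const.
Hence y' is constant, so y(x) is affine.
Fitting the endpoints (-5, -2) and (3, 3):
    slope m = (3 − (-2)) / (3 − (-5)) = 5/8,
    intercept c = (-2) − m·(-5) = 9/8.
Extremal: y(x) = (5/8) x + 9/8.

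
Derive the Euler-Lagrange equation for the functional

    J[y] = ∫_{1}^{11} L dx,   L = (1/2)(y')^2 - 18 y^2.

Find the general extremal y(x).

The Lagrangian is L = (1/2)(y')^2 - 18 y^2.
∂L/∂y = -36y.
∂L/∂y' = y'.
The Euler-Lagrange equation d/dx(∂L/∂y') − ∂L/∂y = 0 becomes:
    y'' + 36 y = 0
General solution: y(x) = A sin(6x) + B cos(6x), where A and B are arbitrary constants fixed by the endpoint conditions.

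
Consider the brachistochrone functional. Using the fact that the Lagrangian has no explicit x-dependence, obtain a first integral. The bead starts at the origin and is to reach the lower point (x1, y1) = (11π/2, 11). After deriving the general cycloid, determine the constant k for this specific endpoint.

The Lagrangian L = sqrt((1 + y'^2) / y) has no explicit x dependence, so the Beltrami identity applies:
    L − y' ∂L/∂y' = C.
Compute ∂L/∂y' = y' / sqrt(y (1 + y'^2)).
Substitute:
    sqrt((1 + y'^2)/y) − y'·y' / sqrt(y (1 + y'^2))
    = (1 + y'^2) / sqrt(y (1 + y'^2)) − y'^2 / sqrt(y (1 + y'^2))
    = 1 / sqrt(y (1 + y'^2)) = C.
Squaring and rearranging gives the first integral
    y (1 + y'^2) = 1/C^2 =: k   (constant).
Solving this first-order ODE by the substitution
    y = (k/2)(1 − cos θ)
yields the cycloid parameterisation
    x(θ) = (k/2)(θ − sin θ),   y(θ) = (k/2)(1 − cos θ).
The constant k is fixed by the endpoint condition.
Now fit the given lower endpoint (x1, y1) = (11π/2, 11). At the bottom of the first arch (θ = π), the parametric equations give
    y(π) = (k/2)(1 − cos π) = k,
    x(π) = (k/2)(π − sin π) = kπ/2.
Matching y(π) = 11 gives k = 11, consistent with x(π) = 11π/2. Therefore the specific cycloid is
    x(θ) = (11/2)(θ − sin θ),   y(θ) = (11/2)(1 − cos θ).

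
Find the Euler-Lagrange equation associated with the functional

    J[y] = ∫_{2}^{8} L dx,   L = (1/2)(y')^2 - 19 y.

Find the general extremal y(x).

The Lagrangian is L = (1/2)(y')^2 - 19 y.
∂L/∂y = -19.
∂L/∂y' = y'.
The Euler-Lagrange equation d/dx(∂L/∂y') − ∂L/∂y = 0 becomes:
    y'' + 19 = 0
General solution: y(x) = -(19/2) x^2 + A x + B, where A and B are arbitrary constants fixed by the endpoint conditions.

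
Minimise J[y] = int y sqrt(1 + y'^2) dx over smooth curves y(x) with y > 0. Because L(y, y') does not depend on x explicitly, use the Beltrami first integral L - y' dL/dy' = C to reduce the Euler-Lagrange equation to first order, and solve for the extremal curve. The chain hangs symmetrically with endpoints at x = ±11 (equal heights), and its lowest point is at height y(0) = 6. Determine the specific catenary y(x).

The Lagrangian L(y, y') = y sqrt(1 + y'^2) has no explicit x dependence, so the Beltrami identity applies:
    L − y' ∂L/∂y' = C.
Compute ∂L/∂y' = y · y' / sqrt(1 + y'^2). Then
    L − y' ∂L/∂y'
    = y sqrt(1 + y'^2) − y · y'^2 / sqrt(1 + y'^2)
    = y (1 + y'^2 − y'^2) / sqrt(1 + y'^2)
    = y / sqrt(1 + y'^2) = C.
Squaring gives y^2 = C^2 (1 + y'^2), i.e.
    y'^2 = y^2 / C^2 − 1.
Separating variables,
    dy / sqrt(y^2 − C^2) = dx / C,
and integrating gives arccosh(y / C) = (x − a)/C, so
    y(x) = C cosh((x − a)/C),
the catenary. The constants C and a are fixed by the two endpoint conditions (and, for the hanging-chain problem, the length constraint selects C).
Now fit the given data. The endpoints x = ±11 are symmetric at equal height, so the catenary is even about its minimum: a = 0 and y(x) = C cosh(x/C). The lowest point is y(0) = C cosh(0) = C, and we are told y(0) = 6, so C = 6. Therefore
    y(x) = 6 cosh(x/6),
and at the endpoints
    y(±11) = 6 cosh(11/6).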